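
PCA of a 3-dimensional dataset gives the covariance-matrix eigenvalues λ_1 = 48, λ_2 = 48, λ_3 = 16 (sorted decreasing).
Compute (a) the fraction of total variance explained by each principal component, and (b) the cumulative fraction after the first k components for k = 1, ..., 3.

Step 1 — total variance = trace(Sigma) = Σ λ_i = 48 + 48 + 16 = 112.

Step 2 — fraction explained by component i = λ_i / Σ λ:
  PC1: 48/112 = 0.4286
  PC2: 48/112 = 0.4286
  PC3: 16/112 = 0.1429

Step 3 — cumulative fraction after k components = (λ_1 + ... + λ_k) / Σ λ:
  k = 1: 48/112 = 0.4286
  k = 2: (48 + 48)/112 = 96/112 = 0.8571
  k = 3: (48 + 48 + 16)/112 = 112/112 = 1

Summary (fraction, with percent):

explained: PC1 0.4286 (42.86%), PC2 0.4286 (42.86%), PC3 0.1429 (14.29%);  cumulative: 0.4286, 0.8571, 1


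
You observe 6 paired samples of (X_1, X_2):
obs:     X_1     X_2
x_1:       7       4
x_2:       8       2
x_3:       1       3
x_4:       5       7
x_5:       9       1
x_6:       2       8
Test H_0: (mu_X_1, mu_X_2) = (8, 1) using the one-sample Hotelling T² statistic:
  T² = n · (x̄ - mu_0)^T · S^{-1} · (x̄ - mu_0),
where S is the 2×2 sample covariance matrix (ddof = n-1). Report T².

Step 1 — sample mean vector:
  mean(X_1) = (7 + 8 + 1 + 5 + 9 + 2) / 6 = 32/6 = 5.3333
  mean(X_2) = (4 + 2 + 3 + 7 + 1 + 8) / 6 = 25/6 = 4.1667
  x̄ = (5.3333, 4.1667),  deviation x̄ - mu_0 = (5.3333, 4.1667) - (8, 1) = (-2.6667, 3.1667).

Step 2 — sample covariance matrix, S[i,j] = (1/(n-1)) · Σ_k (x_{k,i} - mean_i) · (x_{k,j} - mean_j), divisor n-1 = 5:
  S[X_1,X_1] = ((1.6667)·(1.6667) + (2.6667)·(2.6667) + (-4.3333)·(-4.3333) + (-0.3333)·(-0.3333) + (3.6667)·(3.6667) + (-3.3333)·(-3.3333)) / 5 = 53.3333/5 = 10.6667
  S[X_1,X_2] = ((1.6667)·(-0.1667) + (2.6667)·(-2.1667) + (-4.3333)·(-1.1667) + (-0.3333)·(2.8333) + (3.6667)·(-3.1667) + (-3.3333)·(3.8333)) / 5 = -26.3333/5 = -5.2667
  S[X_2,X_2] = ((-0.1667)·(-0.1667) + (-2.1667)·(-2.1667) + (-1.1667)·(-1.1667) + (2.8333)·(2.8333) + (-3.1667)·(-3.1667) + (3.8333)·(3.8333)) / 5 = 38.8333/5 = 7.7667
  S = [[10.6667, -5.2667],
 [-5.2667, 7.7667]].

Step 3 — invert S. det(S) = 10.6667·7.7667 - (-5.2667)² = 55.1067.
  S^{-1} = (1/det) · [[d, -b], [-b, a]] = [[0.1409, 0.0956],
 [0.0956, 0.1936]].

Step 4 — quadratic form (x̄ - mu_0)^T · S^{-1} · (x̄ - mu_0):
  S^{-1} · (x̄ - mu_0) = (-0.0732, 0.3581),
  (x̄ - mu_0)^T · [...] = (-2.6667)·(-0.0732) + (3.1667)·(0.3581) = 1.3291.

Step 5 — scale by n: T² = 6 · 1.3291 = 7.9748.

T² ≈ 7.9748


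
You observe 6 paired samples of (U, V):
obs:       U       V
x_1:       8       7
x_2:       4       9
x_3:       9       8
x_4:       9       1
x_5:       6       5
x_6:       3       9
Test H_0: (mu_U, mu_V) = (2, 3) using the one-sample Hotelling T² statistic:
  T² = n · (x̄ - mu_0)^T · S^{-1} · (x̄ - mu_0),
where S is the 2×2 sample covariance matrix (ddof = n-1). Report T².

Step 1 — sample mean vector:
  mean(U) = (8 + 4 + 9 + 9 + 6 + 3) / 6 = 39/6 = 6.5
  mean(V) = (7 + 9 + 8 + 1 + 5 + 9) / 6 = 39/6 = 6.5
  x̄ = (6.5, 6.5),  deviation x̄ - mu_0 = (6.5, 6.5) - (2, 3) = (4.5, 3.5).

Step 2 — sample covariance matrix, S[i,j] = (1/(n-1)) · Σ_k (x_{k,i} - mean_i) · (x_{k,j} - mean_j), divisor n-1 = 5:
  S[U,U] = ((1.5)·(1.5) + (-2.5)·(-2.5) + (2.5)·(2.5) + (2.5)·(2.5) + (-0.5)·(-0.5) + (-3.5)·(-3.5)) / 5 = 33.5/5 = 6.7
  S[U,V] = ((1.5)·(0.5) + (-2.5)·(2.5) + (2.5)·(1.5) + (2.5)·(-5.5) + (-0.5)·(-1.5) + (-3.5)·(2.5)) / 5 = -23.5/5 = -4.7
  S[V,V] = ((0.5)·(0.5) + (2.5)·(2.5) + (1.5)·(1.5) + (-5.5)·(-5.5) + (-1.5)·(-1.5) + (2.5)·(2.5)) / 5 = 47.5/5 = 9.5
  S = [[6.7, -4.7],
 [-4.7, 9.5]].

Step 3 — invert S. det(S) = 6.7·9.5 - (-4.7)² = 41.56.
  S^{-1} = (1/det) · [[d, -b], [-b, a]] = [[0.2286, 0.1131],
 [0.1131, 0.1612]].

Step 4 — quadratic form (x̄ - mu_0)^T · S^{-1} · (x̄ - mu_0):
  S^{-1} · (x̄ - mu_0) = (1.4244, 1.0731),
  (x̄ - mu_0)^T · [...] = (4.5)·(1.4244) + (3.5)·(1.0731) = 10.166.

Step 5 — scale by n: T² = 6 · 10.166 = 60.9962.

T² ≈ 60.9962


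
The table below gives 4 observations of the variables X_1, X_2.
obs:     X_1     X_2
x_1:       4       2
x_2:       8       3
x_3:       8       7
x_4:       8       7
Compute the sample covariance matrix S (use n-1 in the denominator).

Step 1 — column means:
  mean(X_1) = (4 + 8 + 8 + 8) / 4 = 28/4 = 7
  mean(X_2) = (2 + 3 + 7 + 7) / 4 = 19/4 = 4.75

Step 2 — sample covariance S[i,j] = (1/(n-1)) · Σ_k (x_{k,i} - mean_i) · (x_{k,j} - mean_j), with n-1 = 3.
  S[X_1,X_1] = ((-3)·(-3) + (1)·(1) + (1)·(1) + (1)·(1)) / 3 = 12/3 = 4
  S[X_1,X_2] = ((-3)·(-2.75) + (1)·(-1.75) + (1)·(2.25) + (1)·(2.25)) / 3 = 11/3 = 3.6667
  S[X_2,X_2] = ((-2.75)·(-2.75) + (-1.75)·(-1.75) + (2.25)·(2.25) + (2.25)·(2.25)) / 3 = 20.75/3 = 6.9167

S is symmetric (S[j,i] = S[i,j]). Assembling:

S = [[4, 3.6667],
 [3.6667, 6.9167]]


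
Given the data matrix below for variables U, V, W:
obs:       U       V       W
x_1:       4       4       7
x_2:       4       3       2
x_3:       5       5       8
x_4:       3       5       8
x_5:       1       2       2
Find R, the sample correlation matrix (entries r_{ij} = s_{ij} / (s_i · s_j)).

Step 1 — column means:
  mean(U) = (4 + 4 + 5 + 3 + 1) / 5 = 17/5 = 3.4
  mean(V) = (4 + 3 + 5 + 5 + 2) / 5 = 19/5 = 3.8
  mean(W) = (7 + 2 + 8 + 8 + 2) / 5 = 27/5 = 5.4

Step 2 — sample variances and covariances s[i,j] = (1/(n-1)) · Σ_k (x_{k,i} - mean_i) · (x_{k,j} - mean_j), with n-1 = 4:
  s[U,U] = ((0.6)·(0.6) + (0.6)·(0.6) + (1.6)·(1.6) + (-0.4)·(-0.4) + (-2.4)·(-2.4)) / 4 = 9.2/4 = 2.3
  s[U,V] = ((0.6)·(0.2) + (0.6)·(-0.8) + (1.6)·(1.2) + (-0.4)·(1.2) + (-2.4)·(-1.8)) / 4 = 5.4/4 = 1.35
  s[U,W] = ((0.6)·(1.6) + (0.6)·(-3.4) + (1.6)·(2.6) + (-0.4)·(2.6) + (-2.4)·(-3.4)) / 4 = 10.2/4 = 2.55
  s[V,V] = ((0.2)·(0.2) + (-0.8)·(-0.8) + (1.2)·(1.2) + (1.2)·(1.2) + (-1.8)·(-1.8)) / 4 = 6.8/4 = 1.7
  s[V,W] = ((0.2)·(1.6) + (-0.8)·(-3.4) + (1.2)·(2.6) + (1.2)·(2.6) + (-1.8)·(-3.4)) / 4 = 15.4/4 = 3.85
  s[W,W] = ((1.6)·(1.6) + (-3.4)·(-3.4) + (2.6)·(2.6) + (2.6)·(2.6) + (-3.4)·(-3.4)) / 4 = 39.2/4 = 9.8
  Sample standard deviations s_i = √(s[i,i]):
  s(U) = √(2.3) = 1.5166
  s(V) = √(1.7) = 1.3038
  s(W) = √(9.8) = 3.1305

Step 3 — r_{ij} = s_{ij} / (s_i · s_j):
  r[U,U] = 1 (diagonal).
  r[U,V] = 1.35 / (1.5166 · 1.3038) = 1.35 / 1.9774 = 0.6827
  r[U,W] = 2.55 / (1.5166 · 3.1305) = 2.55 / 4.7476 = 0.5371
  r[V,V] = 1 (diagonal).
  r[V,W] = 3.85 / (1.3038 · 3.1305) = 3.85 / 4.0817 = 0.9432
  r[W,W] = 1 (diagonal).

R is symmetric with unit diagonal. Assembling:

R = [[1, 0.6827, 0.5371],
 [0.6827, 1, 0.9432],
 [0.5371, 0.9432, 1]]


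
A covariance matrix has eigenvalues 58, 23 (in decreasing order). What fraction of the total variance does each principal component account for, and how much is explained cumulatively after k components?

Step 1 — total variance = trace(Sigma) = Σ λ_i = 58 + 23 = 81.

Step 2 — fraction explained by component i = λ_i / Σ λ:
  PC1: 58/81 = 0.716
  PC2: 23/81 = 0.284

Step 3 — cumulative fraction after k components = (λ_1 + ... + λ_k) / Σ λ:
  k = 1: 58/81 = 0.716
  k = 2: (58 + 23)/81 = 81/81 = 1

Summary (fraction, with percent):

explained: PC1 0.716 (71.6%), PC2 0.284 (28.4%);  cumulative: 0.716, 1


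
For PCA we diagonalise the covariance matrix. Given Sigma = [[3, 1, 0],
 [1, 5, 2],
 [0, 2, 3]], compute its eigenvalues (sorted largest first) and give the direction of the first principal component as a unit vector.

Step 1 — characteristic polynomial p(λ) = det(λI - Sigma) = λ³ - tr·λ² + c_1·λ - det, where tr = trace, c_1 = sum of the principal 2×2 minors, det = det(Sigma):
  tr = 3 + 5 + 3 = 11,
  c_1 = (3·5 - (1)²) + (3·3 - (0)²) + (5·3 - (2)²) = 14 + 9 + 11 = 34,
  det = 3·(5·3 - (2)²) - (1)·((1)·3 - (2)·(0)) + (0)·((1)·(2) - 5·(0)) = 3·(11) - (1)·(3) + (0)·(2) = 30.
  So p(λ) = λ³ - 11λ² + 34λ - 30.
Step 2 — look for an integer root (rational root theorem: any rational root is an integer divisor of 30). Testing λ = 3:
  p(3) = 27 - 99 + 102 - 30 = 0  ✓
  Dividing out (λ - 3): p(λ) = (λ - 3)(λ² - 8λ + 10).
Step 3 — remaining eigenvalues from the quadratic λ² - 8λ + 10 = 0:
  Δ = 8² - 4·10 = 64 - 40 = 24,  λ = (8 ± √24)/2 = (8 ± 4.899)/2 ≈ 6.4495 or 1.5505.
  Sorted: λ_1 = 6.4495,  λ_2 = 3,  λ_3 = 1.5505  (check: sum = 11 = tr ✓).

Step 4 — unit eigenvector for λ_1 ≈ 6.4495: v spans the null space of (Sigma - λ_1 I), whose rows are
  r_1 = (-3.4495, 1, 0),  r_2 = (1, -1.4495, 2),  r_3 = (0, 2, -3.4495).
  v is orthogonal to every row, so take v ∝ r_1 × r_2 = ((1)·(2) - (0)·(-1.4495), (0)·(1) - (-3.4495)·(2), (-3.4495)·(-1.4495) - (1)·(1)) ≈ (2, 6.899, 4).
  Let u = (2, 6.899, 4).
  ||u|| = √((2)² + (6.899)² + (4)²) = √(67.5959) ≈ 8.2217,  v_1 = u/||u|| ≈ (0.2433, 0.8391, 0.4865) (||v_1|| = 1).

λ_1 = 6.4495,  λ_2 = 3,  λ_3 = 1.5505;  v_1 ≈ (0.2433, 0.8391, 0.4865)


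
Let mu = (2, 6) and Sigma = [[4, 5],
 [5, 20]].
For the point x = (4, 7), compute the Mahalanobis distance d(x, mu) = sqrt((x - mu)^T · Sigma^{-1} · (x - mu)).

Step 1 — centre the observation: (x - mu) = (2, 1).

Step 2 — invert Sigma. det(Sigma) = 4·20 - (5)² = 55.
  Sigma^{-1} = (1/det) · [[d, -b], [-b, a]] = [[0.3636, -0.0909],
 [-0.0909, 0.0727]].

Step 3 — form the quadratic (x - mu)^T · Sigma^{-1} · (x - mu):
  Sigma^{-1} · (x - mu) = (0.6364, -0.1091).
  (x - mu)^T · [Sigma^{-1} · (x - mu)] = (2)·(0.6364) + (1)·(-0.1091) = 1.1636.

Step 4 — take square root: d = √(1.1636) ≈ 1.0787.

d(x, mu) = √(1.1636) ≈ 1.0787


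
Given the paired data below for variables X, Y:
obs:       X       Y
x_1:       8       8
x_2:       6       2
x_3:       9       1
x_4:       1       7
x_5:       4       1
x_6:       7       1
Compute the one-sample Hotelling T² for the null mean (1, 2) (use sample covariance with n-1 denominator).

Step 1 — sample mean vector:
  mean(X) = (8 + 6 + 9 + 1 + 4 + 7) / 6 = 35/6 = 5.8333
  mean(Y) = (8 + 2 + 1 + 7 + 1 + 1) / 6 = 20/6 = 3.3333
  x̄ = (5.8333, 3.3333),  deviation x̄ - mu_0 = (5.8333, 3.3333) - (1, 2) = (4.8333, 1.3333).

Step 2 — sample covariance matrix, S[i,j] = (1/(n-1)) · Σ_k (x_{k,i} - mean_i) · (x_{k,j} - mean_j), divisor n-1 = 5:
  S[X,X] = ((2.1667)·(2.1667) + (0.1667)·(0.1667) + (3.1667)·(3.1667) + (-4.8333)·(-4.8333) + (-1.8333)·(-1.8333) + (1.1667)·(1.1667)) / 5 = 42.8333/5 = 8.5667
  S[X,Y] = ((2.1667)·(4.6667) + (0.1667)·(-1.3333) + (3.1667)·(-2.3333) + (-4.8333)·(3.6667) + (-1.8333)·(-2.3333) + (1.1667)·(-2.3333)) / 5 = -13.6667/5 = -2.7333
  S[Y,Y] = ((4.6667)·(4.6667) + (-1.3333)·(-1.3333) + (-2.3333)·(-2.3333) + (3.6667)·(3.6667) + (-2.3333)·(-2.3333) + (-2.3333)·(-2.3333)) / 5 = 53.3333/5 = 10.6667
  S = [[8.5667, -2.7333],
 [-2.7333, 10.6667]].

Step 3 — invert S. det(S) = 8.5667·10.6667 - (-2.7333)² = 83.9067.
  S^{-1} = (1/det) · [[d, -b], [-b, a]] = [[0.1271, 0.0326],
 [0.0326, 0.1021]].

Step 4 — quadratic form (x̄ - mu_0)^T · S^{-1} · (x̄ - mu_0):
  S^{-1} · (x̄ - mu_0) = (0.6579, 0.2936),
  (x̄ - mu_0)^T · [...] = (4.8333)·(0.6579) + (1.3333)·(0.2936) = 3.5712.

Step 5 — scale by n: T² = 6 · 3.5712 = 21.427.

T² ≈ 21.427


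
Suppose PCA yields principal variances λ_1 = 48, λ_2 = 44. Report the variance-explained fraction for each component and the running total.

Step 1 — total variance = trace(Sigma) = Σ λ_i = 48 + 44 = 92.

Step 2 — fraction explained by component i = λ_i / Σ λ:
  PC1: 48/92 = 0.5217
  PC2: 44/92 = 0.4783

Step 3 — cumulative fraction after k components = (λ_1 + ... + λ_k) / Σ λ:
  k = 1: 48/92 = 0.5217
  k = 2: (48 + 44)/92 = 92/92 = 1

Summary (fraction, with percent):

explained: PC1 0.5217 (52.17%), PC2 0.4783 (47.83%);  cumulative: 0.5217, 1


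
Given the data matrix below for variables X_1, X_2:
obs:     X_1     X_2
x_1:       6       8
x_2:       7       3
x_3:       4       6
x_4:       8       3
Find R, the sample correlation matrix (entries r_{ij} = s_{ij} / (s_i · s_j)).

Step 1 — column means:
  mean(X_1) = (6 + 7 + 4 + 8) / 4 = 25/4 = 6.25
  mean(X_2) = (8 + 3 + 6 + 3) / 4 = 20/4 = 5

Step 2 — sample variances and covariances s[i,j] = (1/(n-1)) · Σ_k (x_{k,i} - mean_i) · (x_{k,j} - mean_j), with n-1 = 3:
  s[X_1,X_1] = ((-0.25)·(-0.25) + (0.75)·(0.75) + (-2.25)·(-2.25) + (1.75)·(1.75)) / 3 = 8.75/3 = 2.9167
  s[X_1,X_2] = ((-0.25)·(3) + (0.75)·(-2) + (-2.25)·(1) + (1.75)·(-2)) / 3 = -8/3 = -2.6667
  s[X_2,X_2] = ((3)·(3) + (-2)·(-2) + (1)·(1) + (-2)·(-2)) / 3 = 18/3 = 6
  Sample standard deviations s_i = √(s[i,i]):
  s(X_1) = √(2.9167) = 1.7078
  s(X_2) = √(6) = 2.4495

Step 3 — r_{ij} = s_{ij} / (s_i · s_j):
  r[X_1,X_1] = 1 (diagonal).
  r[X_1,X_2] = -2.6667 / (1.7078 · 2.4495) = -2.6667 / 4.1833 = -0.6375
  r[X_2,X_2] = 1 (diagonal).

R is symmetric with unit diagonal. Assembling:

R = [[1, -0.6375],
 [-0.6375, 1]]


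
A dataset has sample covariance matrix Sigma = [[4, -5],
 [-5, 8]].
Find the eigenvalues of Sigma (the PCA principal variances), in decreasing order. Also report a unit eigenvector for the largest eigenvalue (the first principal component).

Step 1 — characteristic polynomial of 2×2 Sigma:
  det(Sigma - λI) = λ² - trace · λ + det = 0.
  trace = 4 + 8 = 12, det = 4·8 - (-5)² = 7.
Step 2 — discriminant:
  Δ = trace² - 4·det = 144 - 28 = 116.
Step 3 — eigenvalues:
  λ = (trace ± √Δ)/2 = (12 ± 10.7703)/2,
  λ_1 = 11.3852,  λ_2 = 0.6148.

Step 4 — unit eigenvector for λ_1: solve (Sigma - λ_1 I)v = 0. First row:
  (4 - 11.3852)·v_x + (-5)·v_y = 0, i.e. (-7.3852)·v_x + (-5)·v_y = 0,
  so v ∝ (b, λ_1 - a) = (-5, 7.3852); multiply by -1 so the first entry is positive: u = (5, -7.3852).
  ||u|| = √((5)² + (-7.3852)²) = √(79.5407) ≈ 8.9186,
  v_1 = u/||u|| ≈ (0.5606, -0.8281) (||v_1|| = 1).

λ_1 = 11.3852,  λ_2 = 0.6148;  v_1 ≈ (0.5606, -0.8281)


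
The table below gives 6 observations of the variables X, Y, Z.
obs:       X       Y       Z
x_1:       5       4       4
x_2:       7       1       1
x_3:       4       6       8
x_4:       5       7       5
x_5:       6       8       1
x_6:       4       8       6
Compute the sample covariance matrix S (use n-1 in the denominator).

Step 1 — column means:
  mean(X) = (5 + 7 + 4 + 5 + 6 + 4) / 6 = 31/6 = 5.1667
  mean(Y) = (4 + 1 + 6 + 7 + 8 + 8) / 6 = 34/6 = 5.6667
  mean(Z) = (4 + 1 + 8 + 5 + 1 + 6) / 6 = 25/6 = 4.1667

Step 2 — sample covariance S[i,j] = (1/(n-1)) · Σ_k (x_{k,i} - mean_i) · (x_{k,j} - mean_j), with n-1 = 5.
  S[X,X] = ((-0.1667)·(-0.1667) + (1.8333)·(1.8333) + (-1.1667)·(-1.1667) + (-0.1667)·(-0.1667) + (0.8333)·(0.8333) + (-1.1667)·(-1.1667)) / 5 = 6.8333/5 = 1.3667
  S[X,Y] = ((-0.1667)·(-1.6667) + (1.8333)·(-4.6667) + (-1.1667)·(0.3333) + (-0.1667)·(1.3333) + (0.8333)·(2.3333) + (-1.1667)·(2.3333)) / 5 = -9.6667/5 = -1.9333
  S[X,Z] = ((-0.1667)·(-0.1667) + (1.8333)·(-3.1667) + (-1.1667)·(3.8333) + (-0.1667)·(0.8333) + (0.8333)·(-3.1667) + (-1.1667)·(1.8333)) / 5 = -15.1667/5 = -3.0333
  S[Y,Y] = ((-1.6667)·(-1.6667) + (-4.6667)·(-4.6667) + (0.3333)·(0.3333) + (1.3333)·(1.3333) + (2.3333)·(2.3333) + (2.3333)·(2.3333)) / 5 = 37.3333/5 = 7.4667
  S[Y,Z] = ((-1.6667)·(-0.1667) + (-4.6667)·(-3.1667) + (0.3333)·(3.8333) + (1.3333)·(0.8333) + (2.3333)·(-3.1667) + (2.3333)·(1.8333)) / 5 = 14.3333/5 = 2.8667
  S[Z,Z] = ((-0.1667)·(-0.1667) + (-3.1667)·(-3.1667) + (3.8333)·(3.8333) + (0.8333)·(0.8333) + (-3.1667)·(-3.1667) + (1.8333)·(1.8333)) / 5 = 38.8333/5 = 7.7667

S is symmetric (S[j,i] = S[i,j]). Assembling:

S = [[1.3667, -1.9333, -3.0333],
 [-1.9333, 7.4667, 2.8667],
 [-3.0333, 2.8667, 7.7667]]


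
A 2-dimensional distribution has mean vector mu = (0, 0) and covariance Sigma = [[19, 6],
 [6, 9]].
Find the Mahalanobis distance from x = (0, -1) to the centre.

Step 1 — centre the observation: (x - mu) = (0, -1).

Step 2 — invert Sigma. det(Sigma) = 19·9 - (6)² = 135.
  Sigma^{-1} = (1/det) · [[d, -b], [-b, a]] = [[0.0667, -0.0444],
 [-0.0444, 0.1407]].

Step 3 — form the quadratic (x - mu)^T · Sigma^{-1} · (x - mu):
  Sigma^{-1} · (x - mu) = (0.0444, -0.1407).
  (x - mu)^T · [Sigma^{-1} · (x - mu)] = (0)·(0.0444) + (-1)·(-0.1407) = 0.1407.

Step 4 — take square root: d = √(0.1407) ≈ 0.3752.

d(x, mu) = √(0.1407) ≈ 0.3752


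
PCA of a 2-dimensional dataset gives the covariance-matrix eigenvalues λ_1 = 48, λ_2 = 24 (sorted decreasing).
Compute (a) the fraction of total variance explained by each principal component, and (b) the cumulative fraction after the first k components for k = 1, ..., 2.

Step 1 — total variance = trace(Sigma) = Σ λ_i = 48 + 24 = 72.

Step 2 — fraction explained by component i = λ_i / Σ λ:
  PC1: 48/72 = 0.6667
  PC2: 24/72 = 0.3333

Step 3 — cumulative fraction after k components = (λ_1 + ... + λ_k) / Σ λ:
  k = 1: 48/72 = 0.6667
  k = 2: (48 + 24)/72 = 72/72 = 1

Summary (fraction, with percent):

explained: PC1 0.6667 (66.67%), PC2 0.3333 (33.33%);  cumulative: 0.6667, 1


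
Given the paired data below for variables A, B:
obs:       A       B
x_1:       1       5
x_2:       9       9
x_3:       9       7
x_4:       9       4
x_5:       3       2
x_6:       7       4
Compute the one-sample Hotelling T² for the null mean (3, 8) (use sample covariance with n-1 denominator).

Step 1 — sample mean vector:
  mean(A) = (1 + 9 + 9 + 9 + 3 + 7) / 6 = 38/6 = 6.3333
  mean(B) = (5 + 9 + 7 + 4 + 2 + 4) / 6 = 31/6 = 5.1667
  x̄ = (6.3333, 5.1667),  deviation x̄ - mu_0 = (6.3333, 5.1667) - (3, 8) = (3.3333, -2.8333).

Step 2 — sample covariance matrix, S[i,j] = (1/(n-1)) · Σ_k (x_{k,i} - mean_i) · (x_{k,j} - mean_j), divisor n-1 = 5:
  S[A,A] = ((-5.3333)·(-5.3333) + (2.6667)·(2.6667) + (2.6667)·(2.6667) + (2.6667)·(2.6667) + (-3.3333)·(-3.3333) + (0.6667)·(0.6667)) / 5 = 61.3333/5 = 12.2667
  S[A,B] = ((-5.3333)·(-0.1667) + (2.6667)·(3.8333) + (2.6667)·(1.8333) + (2.6667)·(-1.1667) + (-3.3333)·(-3.1667) + (0.6667)·(-1.1667)) / 5 = 22.6667/5 = 4.5333
  S[B,B] = ((-0.1667)·(-0.1667) + (3.8333)·(3.8333) + (1.8333)·(1.8333) + (-1.1667)·(-1.1667) + (-3.1667)·(-3.1667) + (-1.1667)·(-1.1667)) / 5 = 30.8333/5 = 6.1667
  S = [[12.2667, 4.5333],
 [4.5333, 6.1667]].

Step 3 — invert S. det(S) = 12.2667·6.1667 - (4.5333)² = 55.0933.
  S^{-1} = (1/det) · [[d, -b], [-b, a]] = [[0.1119, -0.0823],
 [-0.0823, 0.2227]].

Step 4 — quadratic form (x̄ - mu_0)^T · S^{-1} · (x̄ - mu_0):
  S^{-1} · (x̄ - mu_0) = (0.6062, -0.9051),
  (x̄ - mu_0)^T · [...] = (3.3333)·(0.6062) + (-2.8333)·(-0.9051) = 4.5854.

Step 5 — scale by n: T² = 6 · 4.5854 = 27.5121.

T² ≈ 27.5121


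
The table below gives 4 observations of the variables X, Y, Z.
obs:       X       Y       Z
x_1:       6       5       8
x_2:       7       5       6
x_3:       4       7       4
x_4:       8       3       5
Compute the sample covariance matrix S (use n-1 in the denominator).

Step 1 — column means:
  mean(X) = (6 + 7 + 4 + 8) / 4 = 25/4 = 6.25
  mean(Y) = (5 + 5 + 7 + 3) / 4 = 20/4 = 5
  mean(Z) = (8 + 6 + 4 + 5) / 4 = 23/4 = 5.75

Step 2 — sample covariance S[i,j] = (1/(n-1)) · Σ_k (x_{k,i} - mean_i) · (x_{k,j} - mean_j), with n-1 = 3.
  S[X,X] = ((-0.25)·(-0.25) + (0.75)·(0.75) + (-2.25)·(-2.25) + (1.75)·(1.75)) / 3 = 8.75/3 = 2.9167
  S[X,Y] = ((-0.25)·(0) + (0.75)·(0) + (-2.25)·(2) + (1.75)·(-2)) / 3 = -8/3 = -2.6667
  S[X,Z] = ((-0.25)·(2.25) + (0.75)·(0.25) + (-2.25)·(-1.75) + (1.75)·(-0.75)) / 3 = 2.25/3 = 0.75
  S[Y,Y] = ((0)·(0) + (0)·(0) + (2)·(2) + (-2)·(-2)) / 3 = 8/3 = 2.6667
  S[Y,Z] = ((0)·(2.25) + (0)·(0.25) + (2)·(-1.75) + (-2)·(-0.75)) / 3 = -2/3 = -0.6667
  S[Z,Z] = ((2.25)·(2.25) + (0.25)·(0.25) + (-1.75)·(-1.75) + (-0.75)·(-0.75)) / 3 = 8.75/3 = 2.9167

S is symmetric (S[j,i] = S[i,j]). Assembling:

S = [[2.9167, -2.6667, 0.75],
 [-2.6667, 2.6667, -0.6667],
 [0.75, -0.6667, 2.9167]]


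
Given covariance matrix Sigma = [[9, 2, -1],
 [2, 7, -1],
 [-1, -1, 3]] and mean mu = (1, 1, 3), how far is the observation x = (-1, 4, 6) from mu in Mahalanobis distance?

Step 1 — centre the observation: (x - mu) = (-2, 3, 3).

Step 2 — invert Sigma (cofactor / det for 3×3, or solve directly):
  Sigma^{-1} = [[0.1212, -0.0303, 0.0303],
 [-0.0303, 0.1576, 0.0424],
 [0.0303, 0.0424, 0.3576]].

Step 3 — form the quadratic (x - mu)^T · Sigma^{-1} · (x - mu):
  Sigma^{-1} · (x - mu) = (-0.2424, 0.6606, 1.1394).
  (x - mu)^T · [Sigma^{-1} · (x - mu)] = (-2)·(-0.2424) + (3)·(0.6606) + (3)·(1.1394) = 5.8848.

Step 4 — take square root: d = √(5.8848) ≈ 2.4259.

d(x, mu) = √(5.8848) ≈ 2.4259


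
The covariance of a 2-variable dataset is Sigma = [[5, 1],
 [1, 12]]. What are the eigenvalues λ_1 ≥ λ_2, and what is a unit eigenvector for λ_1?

Step 1 — characteristic polynomial of 2×2 Sigma:
  det(Sigma - λI) = λ² - trace · λ + det = 0.
  trace = 5 + 12 = 17, det = 5·12 - (1)² = 59.
Step 2 — discriminant:
  Δ = trace² - 4·det = 289 - 236 = 53.
Step 3 — eigenvalues:
  λ = (trace ± √Δ)/2 = (17 ± 7.2801)/2,
  λ_1 = 12.1401,  λ_2 = 4.8599.

Step 4 — unit eigenvector for λ_1: solve (Sigma - λ_1 I)v = 0. First row:
  (5 - 12.1401)·v_x + (1)·v_y = 0, i.e. (-7.1401)·v_x + (1)·v_y = 0,
  so v ∝ (b, λ_1 - a) = (1, 7.1401) = u.
  ||u|| = √((1)² + (7.1401)²) = √(51.9804) ≈ 7.2097,
  v_1 = u/||u|| ≈ (0.1387, 0.9903) (||v_1|| = 1).

λ_1 = 12.1401,  λ_2 = 4.8599;  v_1 ≈ (0.1387, 0.9903)


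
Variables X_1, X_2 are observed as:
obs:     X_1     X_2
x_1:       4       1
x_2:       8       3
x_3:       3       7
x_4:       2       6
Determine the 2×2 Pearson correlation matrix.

Step 1 — column means:
  mean(X_1) = (4 + 8 + 3 + 2) / 4 = 17/4 = 4.25
  mean(X_2) = (1 + 3 + 7 + 6) / 4 = 17/4 = 4.25

Step 2 — sample variances and covariances s[i,j] = (1/(n-1)) · Σ_k (x_{k,i} - mean_i) · (x_{k,j} - mean_j), with n-1 = 3:
  s[X_1,X_1] = ((-0.25)·(-0.25) + (3.75)·(3.75) + (-1.25)·(-1.25) + (-2.25)·(-2.25)) / 3 = 20.75/3 = 6.9167
  s[X_1,X_2] = ((-0.25)·(-3.25) + (3.75)·(-1.25) + (-1.25)·(2.75) + (-2.25)·(1.75)) / 3 = -11.25/3 = -3.75
  s[X_2,X_2] = ((-3.25)·(-3.25) + (-1.25)·(-1.25) + (2.75)·(2.75) + (1.75)·(1.75)) / 3 = 22.75/3 = 7.5833
  Sample standard deviations s_i = √(s[i,i]):
  s(X_1) = √(6.9167) = 2.63
  s(X_2) = √(7.5833) = 2.7538

Step 3 — r_{ij} = s_{ij} / (s_i · s_j):
  r[X_1,X_1] = 1 (diagonal).
  r[X_1,X_2] = -3.75 / (2.63 · 2.7538) = -3.75 / 7.2423 = -0.5178
  r[X_2,X_2] = 1 (diagonal).

R is symmetric with unit diagonal. Assembling:

R = [[1, -0.5178],
 [-0.5178, 1]]


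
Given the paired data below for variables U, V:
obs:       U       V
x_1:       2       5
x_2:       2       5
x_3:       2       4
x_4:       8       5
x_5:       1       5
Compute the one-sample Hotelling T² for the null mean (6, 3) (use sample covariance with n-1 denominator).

Step 1 — sample mean vector:
  mean(U) = (2 + 2 + 2 + 8 + 1) / 5 = 15/5 = 3
  mean(V) = (5 + 5 + 4 + 5 + 5) / 5 = 24/5 = 4.8
  x̄ = (3, 4.8),  deviation x̄ - mu_0 = (3, 4.8) - (6, 3) = (-3, 1.8).

Step 2 — sample covariance matrix, S[i,j] = (1/(n-1)) · Σ_k (x_{k,i} - mean_i) · (x_{k,j} - mean_j), divisor n-1 = 4:
  S[U,U] = ((-1)·(-1) + (-1)·(-1) + (-1)·(-1) + (5)·(5) + (-2)·(-2)) / 4 = 32/4 = 8
  S[U,V] = ((-1)·(0.2) + (-1)·(0.2) + (-1)·(-0.8) + (5)·(0.2) + (-2)·(0.2)) / 4 = 1/4 = 0.25
  S[V,V] = ((0.2)·(0.2) + (0.2)·(0.2) + (-0.8)·(-0.8) + (0.2)·(0.2) + (0.2)·(0.2)) / 4 = 0.8/4 = 0.2
  S = [[8, 0.25],
 [0.25, 0.2]].

Step 3 — invert S. det(S) = 8·0.2 - (0.25)² = 1.5375.
  S^{-1} = (1/det) · [[d, -b], [-b, a]] = [[0.1301, -0.1626],
 [-0.1626, 5.2033]].

Step 4 — quadratic form (x̄ - mu_0)^T · S^{-1} · (x̄ - mu_0):
  S^{-1} · (x̄ - mu_0) = (-0.6829, 9.8537),
  (x̄ - mu_0)^T · [...] = (-3)·(-0.6829) + (1.8)·(9.8537) = 19.7854.

Step 5 — scale by n: T² = 5 · 19.7854 = 98.9268.

T² ≈ 98.9268


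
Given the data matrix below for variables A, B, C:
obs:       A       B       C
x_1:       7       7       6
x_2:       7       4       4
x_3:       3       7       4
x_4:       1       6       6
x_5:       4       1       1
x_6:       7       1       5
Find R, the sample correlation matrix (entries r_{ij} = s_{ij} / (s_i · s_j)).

Step 1 — column means:
  mean(A) = (7 + 7 + 3 + 1 + 4 + 7) / 6 = 29/6 = 4.8333
  mean(B) = (7 + 4 + 7 + 6 + 1 + 1) / 6 = 26/6 = 4.3333
  mean(C) = (6 + 4 + 4 + 6 + 1 + 5) / 6 = 26/6 = 4.3333

Step 2 — sample variances and covariances s[i,j] = (1/(n-1)) · Σ_k (x_{k,i} - mean_i) · (x_{k,j} - mean_j), with n-1 = 5:
  s[A,A] = ((2.1667)·(2.1667) + (2.1667)·(2.1667) + (-1.8333)·(-1.8333) + (-3.8333)·(-3.8333) + (-0.8333)·(-0.8333) + (2.1667)·(2.1667)) / 5 = 32.8333/5 = 6.5667
  s[A,B] = ((2.1667)·(2.6667) + (2.1667)·(-0.3333) + (-1.8333)·(2.6667) + (-3.8333)·(1.6667) + (-0.8333)·(-3.3333) + (2.1667)·(-3.3333)) / 5 = -10.6667/5 = -2.1333
  s[A,C] = ((2.1667)·(1.6667) + (2.1667)·(-0.3333) + (-1.8333)·(-0.3333) + (-3.8333)·(1.6667) + (-0.8333)·(-3.3333) + (2.1667)·(0.6667)) / 5 = 1.3333/5 = 0.2667
  s[B,B] = ((2.6667)·(2.6667) + (-0.3333)·(-0.3333) + (2.6667)·(2.6667) + (1.6667)·(1.6667) + (-3.3333)·(-3.3333) + (-3.3333)·(-3.3333)) / 5 = 39.3333/5 = 7.8667
  s[B,C] = ((2.6667)·(1.6667) + (-0.3333)·(-0.3333) + (2.6667)·(-0.3333) + (1.6667)·(1.6667) + (-3.3333)·(-3.3333) + (-3.3333)·(0.6667)) / 5 = 15.3333/5 = 3.0667
  s[C,C] = ((1.6667)·(1.6667) + (-0.3333)·(-0.3333) + (-0.3333)·(-0.3333) + (1.6667)·(1.6667) + (-3.3333)·(-3.3333) + (0.6667)·(0.6667)) / 5 = 17.3333/5 = 3.4667
  Sample standard deviations s_i = √(s[i,i]):
  s(A) = √(6.5667) = 2.5626
  s(B) = √(7.8667) = 2.8048
  s(C) = √(3.4667) = 1.8619

Step 3 — r_{ij} = s_{ij} / (s_i · s_j):
  r[A,A] = 1 (diagonal).
  r[A,B] = -2.1333 / (2.5626 · 2.8048) = -2.1333 / 7.1873 = -0.2968
  r[A,C] = 0.2667 / (2.5626 · 1.8619) = 0.2667 / 4.7712 = 0.0559
  r[B,B] = 1 (diagonal).
  r[B,C] = 3.0667 / (2.8048 · 1.8619) = 3.0667 / 5.2222 = 0.5872
  r[C,C] = 1 (diagonal).

R is symmetric with unit diagonal. Assembling:

R = [[1, -0.2968, 0.0559],
 [-0.2968, 1, 0.5872],
 [0.0559, 0.5872, 1]]


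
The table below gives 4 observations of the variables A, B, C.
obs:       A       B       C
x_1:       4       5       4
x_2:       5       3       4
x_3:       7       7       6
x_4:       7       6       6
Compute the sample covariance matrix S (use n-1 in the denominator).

Step 1 — column means:
  mean(A) = (4 + 5 + 7 + 7) / 4 = 23/4 = 5.75
  mean(B) = (5 + 3 + 7 + 6) / 4 = 21/4 = 5.25
  mean(C) = (4 + 4 + 6 + 6) / 4 = 20/4 = 5

Step 2 — sample covariance S[i,j] = (1/(n-1)) · Σ_k (x_{k,i} - mean_i) · (x_{k,j} - mean_j), with n-1 = 3.
  S[A,A] = ((-1.75)·(-1.75) + (-0.75)·(-0.75) + (1.25)·(1.25) + (1.25)·(1.25)) / 3 = 6.75/3 = 2.25
  S[A,B] = ((-1.75)·(-0.25) + (-0.75)·(-2.25) + (1.25)·(1.75) + (1.25)·(0.75)) / 3 = 5.25/3 = 1.75
  S[A,C] = ((-1.75)·(-1) + (-0.75)·(-1) + (1.25)·(1) + (1.25)·(1)) / 3 = 5/3 = 1.6667
  S[B,B] = ((-0.25)·(-0.25) + (-2.25)·(-2.25) + (1.75)·(1.75) + (0.75)·(0.75)) / 3 = 8.75/3 = 2.9167
  S[B,C] = ((-0.25)·(-1) + (-2.25)·(-1) + (1.75)·(1) + (0.75)·(1)) / 3 = 5/3 = 1.6667
  S[C,C] = ((-1)·(-1) + (-1)·(-1) + (1)·(1) + (1)·(1)) / 3 = 4/3 = 1.3333

S is symmetric (S[j,i] = S[i,j]). Assembling:

S = [[2.25, 1.75, 1.6667],
 [1.75, 2.9167, 1.6667],
 [1.6667, 1.6667, 1.3333]]


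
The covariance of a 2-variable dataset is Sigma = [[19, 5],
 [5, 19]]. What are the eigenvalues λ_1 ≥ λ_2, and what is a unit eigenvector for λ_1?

Step 1 — characteristic polynomial of 2×2 Sigma:
  det(Sigma - λI) = λ² - trace · λ + det = 0.
  trace = 19 + 19 = 38, det = 19·19 - (5)² = 336.
Step 2 — discriminant:
  Δ = trace² - 4·det = 1444 - 1344 = 100.
Step 3 — eigenvalues:
  λ = (trace ± √Δ)/2 = (38 ± 10)/2,
  λ_1 = 24,  λ_2 = 14.

Step 4 — unit eigenvector for λ_1: solve (Sigma - λ_1 I)v = 0. First row:
  (19 - 24)·v_x + (5)·v_y = 0, i.e. (-5)·v_x + (5)·v_y = 0,
  so v ∝ (b, λ_1 - a) = (5, 5) = u.
  ||u|| = √((5)² + (5)²) = √(50) ≈ 7.0711,
  v_1 = u/||u|| ≈ (0.7071, 0.7071) (||v_1|| = 1).

λ_1 = 24,  λ_2 = 14;  v_1 ≈ (0.7071, 0.7071)


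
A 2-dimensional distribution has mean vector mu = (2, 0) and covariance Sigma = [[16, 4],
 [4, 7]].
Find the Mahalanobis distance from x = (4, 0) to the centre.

Step 1 — centre the observation: (x - mu) = (2, 0).

Step 2 — invert Sigma. det(Sigma) = 16·7 - (4)² = 96.
  Sigma^{-1} = (1/det) · [[d, -b], [-b, a]] = [[0.0729, -0.0417],
 [-0.0417, 0.1667]].

Step 3 — form the quadratic (x - mu)^T · Sigma^{-1} · (x - mu):
  Sigma^{-1} · (x - mu) = (0.1458, -0.0833).
  (x - mu)^T · [Sigma^{-1} · (x - mu)] = (2)·(0.1458) + (0)·(-0.0833) = 0.2917.

Step 4 — take square root: d = √(0.2917) ≈ 0.5401.

d(x, mu) = √(0.2917) ≈ 0.5401


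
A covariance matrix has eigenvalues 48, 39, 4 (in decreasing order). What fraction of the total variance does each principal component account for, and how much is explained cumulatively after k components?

Step 1 — total variance = trace(Sigma) = Σ λ_i = 48 + 39 + 4 = 91.

Step 2 — fraction explained by component i = λ_i / Σ λ:
  PC1: 48/91 = 0.5275
  PC2: 39/91 = 0.4286
  PC3: 4/91 = 0.044

Step 3 — cumulative fraction after k components = (λ_1 + ... + λ_k) / Σ λ:
  k = 1: 48/91 = 0.5275
  k = 2: (48 + 39)/91 = 87/91 = 0.956
  k = 3: (48 + 39 + 4)/91 = 91/91 = 1

Summary (fraction, with percent):

explained: PC1 0.5275 (52.75%), PC2 0.4286 (42.86%), PC3 0.044 (4.4%);  cumulative: 0.5275, 0.956, 1


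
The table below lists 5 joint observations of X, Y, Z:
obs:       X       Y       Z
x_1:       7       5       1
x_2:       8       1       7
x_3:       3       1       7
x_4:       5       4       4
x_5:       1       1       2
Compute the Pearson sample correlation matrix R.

Step 1 — column means:
  mean(X) = (7 + 8 + 3 + 5 + 1) / 5 = 24/5 = 4.8
  mean(Y) = (5 + 1 + 1 + 4 + 1) / 5 = 12/5 = 2.4
  mean(Z) = (1 + 7 + 7 + 4 + 2) / 5 = 21/5 = 4.2

Step 2 — sample variances and covariances s[i,j] = (1/(n-1)) · Σ_k (x_{k,i} - mean_i) · (x_{k,j} - mean_j), with n-1 = 4:
  s[X,X] = ((2.2)·(2.2) + (3.2)·(3.2) + (-1.8)·(-1.8) + (0.2)·(0.2) + (-3.8)·(-3.8)) / 4 = 32.8/4 = 8.2
  s[X,Y] = ((2.2)·(2.6) + (3.2)·(-1.4) + (-1.8)·(-1.4) + (0.2)·(1.6) + (-3.8)·(-1.4)) / 4 = 9.4/4 = 2.35
  s[X,Z] = ((2.2)·(-3.2) + (3.2)·(2.8) + (-1.8)·(2.8) + (0.2)·(-0.2) + (-3.8)·(-2.2)) / 4 = 5.2/4 = 1.3
  s[Y,Y] = ((2.6)·(2.6) + (-1.4)·(-1.4) + (-1.4)·(-1.4) + (1.6)·(1.6) + (-1.4)·(-1.4)) / 4 = 15.2/4 = 3.8
  s[Y,Z] = ((2.6)·(-3.2) + (-1.4)·(2.8) + (-1.4)·(2.8) + (1.6)·(-0.2) + (-1.4)·(-2.2)) / 4 = -13.4/4 = -3.35
  s[Z,Z] = ((-3.2)·(-3.2) + (2.8)·(2.8) + (2.8)·(2.8) + (-0.2)·(-0.2) + (-2.2)·(-2.2)) / 4 = 30.8/4 = 7.7
  Sample standard deviations s_i = √(s[i,i]):
  s(X) = √(8.2) = 2.8636
  s(Y) = √(3.8) = 1.9494
  s(Z) = √(7.7) = 2.7749

Step 3 — r_{ij} = s_{ij} / (s_i · s_j):
  r[X,X] = 1 (diagonal).
  r[X,Y] = 2.35 / (2.8636 · 1.9494) = 2.35 / 5.5821 = 0.421
  r[X,Z] = 1.3 / (2.8636 · 2.7749) = 1.3 / 7.9461 = 0.1636
  r[Y,Y] = 1 (diagonal).
  r[Y,Z] = -3.35 / (1.9494 · 2.7749) = -3.35 / 5.4093 = -0.6193
  r[Z,Z] = 1 (diagonal).

R is symmetric with unit diagonal. Assembling:

R = [[1, 0.421, 0.1636],
 [0.421, 1, -0.6193],
 [0.1636, -0.6193, 1]]


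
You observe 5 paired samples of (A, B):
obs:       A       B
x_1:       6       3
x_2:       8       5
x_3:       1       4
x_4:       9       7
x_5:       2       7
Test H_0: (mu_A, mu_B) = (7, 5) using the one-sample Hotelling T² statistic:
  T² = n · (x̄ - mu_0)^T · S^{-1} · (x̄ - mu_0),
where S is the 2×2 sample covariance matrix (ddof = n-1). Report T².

Step 1 — sample mean vector:
  mean(A) = (6 + 8 + 1 + 9 + 2) / 5 = 26/5 = 5.2
  mean(B) = (3 + 5 + 4 + 7 + 7) / 5 = 26/5 = 5.2
  x̄ = (5.2, 5.2),  deviation x̄ - mu_0 = (5.2, 5.2) - (7, 5) = (-1.8, 0.2).

Step 2 — sample covariance matrix, S[i,j] = (1/(n-1)) · Σ_k (x_{k,i} - mean_i) · (x_{k,j} - mean_j), divisor n-1 = 4:
  S[A,A] = ((0.8)·(0.8) + (2.8)·(2.8) + (-4.2)·(-4.2) + (3.8)·(3.8) + (-3.2)·(-3.2)) / 4 = 50.8/4 = 12.7
  S[A,B] = ((0.8)·(-2.2) + (2.8)·(-0.2) + (-4.2)·(-1.2) + (3.8)·(1.8) + (-3.2)·(1.8)) / 4 = 3.8/4 = 0.95
  S[B,B] = ((-2.2)·(-2.2) + (-0.2)·(-0.2) + (-1.2)·(-1.2) + (1.8)·(1.8) + (1.8)·(1.8)) / 4 = 12.8/4 = 3.2
  S = [[12.7, 0.95],
 [0.95, 3.2]].

Step 3 — invert S. det(S) = 12.7·3.2 - (0.95)² = 39.7375.
  S^{-1} = (1/det) · [[d, -b], [-b, a]] = [[0.0805, -0.0239],
 [-0.0239, 0.3196]].

Step 4 — quadratic form (x̄ - mu_0)^T · S^{-1} · (x̄ - mu_0):
  S^{-1} · (x̄ - mu_0) = (-0.1497, 0.107),
  (x̄ - mu_0)^T · [...] = (-1.8)·(-0.1497) + (0.2)·(0.107) = 0.2909.

Step 5 — scale by n: T² = 5 · 0.2909 = 1.4545.

T² ≈ 1.4545


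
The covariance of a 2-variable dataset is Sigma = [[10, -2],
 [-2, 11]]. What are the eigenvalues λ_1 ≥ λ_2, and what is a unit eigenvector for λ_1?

Step 1 — characteristic polynomial of 2×2 Sigma:
  det(Sigma - λI) = λ² - trace · λ + det = 0.
  trace = 10 + 11 = 21, det = 10·11 - (-2)² = 106.
Step 2 — discriminant:
  Δ = trace² - 4·det = 441 - 424 = 17.
Step 3 — eigenvalues:
  λ = (trace ± √Δ)/2 = (21 ± 4.1231)/2,
  λ_1 = 12.5616,  λ_2 = 8.4384.

Step 4 — unit eigenvector for λ_1: solve (Sigma - λ_1 I)v = 0. First row:
  (10 - 12.5616)·v_x + (-2)·v_y = 0, i.e. (-2.5616)·v_x + (-2)·v_y = 0,
  so v ∝ (b, λ_1 - a) = (-2, 2.5616); multiply by -1 so the first entry is positive: u = (2, -2.5616).
  ||u|| = √((2)² + (-2.5616)²) = √(10.5616) ≈ 3.2499,
  v_1 = u/||u|| ≈ (0.6154, -0.7882) (||v_1|| = 1).

λ_1 = 12.5616,  λ_2 = 8.4384;  v_1 ≈ (0.6154, -0.7882)


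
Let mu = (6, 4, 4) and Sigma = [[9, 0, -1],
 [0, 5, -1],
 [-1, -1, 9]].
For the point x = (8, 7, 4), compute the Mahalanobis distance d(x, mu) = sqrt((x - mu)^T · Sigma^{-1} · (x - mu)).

Step 1 — centre the observation: (x - mu) = (2, 3, 0).

Step 2 — invert Sigma (cofactor / det for 3×3, or solve directly):
  Sigma^{-1} = [[0.1125, 0.0026, 0.0128],
 [0.0026, 0.2046, 0.023],
 [0.0128, 0.023, 0.1151]].

Step 3 — form the quadratic (x - mu)^T · Sigma^{-1} · (x - mu):
  Sigma^{-1} · (x - mu) = (0.2327, 0.6189, 0.0946).
  (x - mu)^T · [Sigma^{-1} · (x - mu)] = (2)·(0.2327) + (3)·(0.6189) + (0)·(0.0946) = 2.3223.

Step 4 — take square root: d = √(2.3223) ≈ 1.5239.

d(x, mu) = √(2.3223) ≈ 1.5239


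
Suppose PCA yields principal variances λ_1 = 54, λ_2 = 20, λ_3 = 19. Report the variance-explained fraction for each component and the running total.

Step 1 — total variance = trace(Sigma) = Σ λ_i = 54 + 20 + 19 = 93.

Step 2 — fraction explained by component i = λ_i / Σ λ:
  PC1: 54/93 = 0.5806
  PC2: 20/93 = 0.2151
  PC3: 19/93 = 0.2043

Step 3 — cumulative fraction after k components = (λ_1 + ... + λ_k) / Σ λ:
  k = 1: 54/93 = 0.5806
  k = 2: (54 + 20)/93 = 74/93 = 0.7957
  k = 3: (54 + 20 + 19)/93 = 93/93 = 1

Summary (fraction, with percent):

explained: PC1 0.5806 (58.06%), PC2 0.2151 (21.51%), PC3 0.2043 (20.43%);  cumulative: 0.5806, 0.7957, 1


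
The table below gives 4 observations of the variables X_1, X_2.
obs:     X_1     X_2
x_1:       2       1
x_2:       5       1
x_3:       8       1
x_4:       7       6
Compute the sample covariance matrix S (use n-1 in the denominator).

Step 1 — column means:
  mean(X_1) = (2 + 5 + 8 + 7) / 4 = 22/4 = 5.5
  mean(X_2) = (1 + 1 + 1 + 6) / 4 = 9/4 = 2.25

Step 2 — sample covariance S[i,j] = (1/(n-1)) · Σ_k (x_{k,i} - mean_i) · (x_{k,j} - mean_j), with n-1 = 3.
  S[X_1,X_1] = ((-3.5)·(-3.5) + (-0.5)·(-0.5) + (2.5)·(2.5) + (1.5)·(1.5)) / 3 = 21/3 = 7
  S[X_1,X_2] = ((-3.5)·(-1.25) + (-0.5)·(-1.25) + (2.5)·(-1.25) + (1.5)·(3.75)) / 3 = 7.5/3 = 2.5
  S[X_2,X_2] = ((-1.25)·(-1.25) + (-1.25)·(-1.25) + (-1.25)·(-1.25) + (3.75)·(3.75)) / 3 = 18.75/3 = 6.25

S is symmetric (S[j,i] = S[i,j]). Assembling:

S = [[7, 2.5],
 [2.5, 6.25]]


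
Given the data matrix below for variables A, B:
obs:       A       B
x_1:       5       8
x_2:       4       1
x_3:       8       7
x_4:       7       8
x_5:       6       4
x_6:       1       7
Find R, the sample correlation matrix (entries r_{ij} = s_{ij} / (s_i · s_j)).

Step 1 — column means:
  mean(A) = (5 + 4 + 8 + 7 + 6 + 1) / 6 = 31/6 = 5.1667
  mean(B) = (8 + 1 + 7 + 8 + 4 + 7) / 6 = 35/6 = 5.8333

Step 2 — sample variances and covariances s[i,j] = (1/(n-1)) · Σ_k (x_{k,i} - mean_i) · (x_{k,j} - mean_j), with n-1 = 5:
  s[A,A] = ((-0.1667)·(-0.1667) + (-1.1667)·(-1.1667) + (2.8333)·(2.8333) + (1.8333)·(1.8333) + (0.8333)·(0.8333) + (-4.1667)·(-4.1667)) / 5 = 30.8333/5 = 6.1667
  s[A,B] = ((-0.1667)·(2.1667) + (-1.1667)·(-4.8333) + (2.8333)·(1.1667) + (1.8333)·(2.1667) + (0.8333)·(-1.8333) + (-4.1667)·(1.1667)) / 5 = 6.1667/5 = 1.2333
  s[B,B] = ((2.1667)·(2.1667) + (-4.8333)·(-4.8333) + (1.1667)·(1.1667) + (2.1667)·(2.1667) + (-1.8333)·(-1.8333) + (1.1667)·(1.1667)) / 5 = 38.8333/5 = 7.7667
  Sample standard deviations s_i = √(s[i,i]):
  s(A) = √(6.1667) = 2.4833
  s(B) = √(7.7667) = 2.7869

Step 3 — r_{ij} = s_{ij} / (s_i · s_j):
  r[A,A] = 1 (diagonal).
  r[A,B] = 1.2333 / (2.4833 · 2.7869) = 1.2333 / 6.9206 = 0.1782
  r[B,B] = 1 (diagonal).

R is symmetric with unit diagonal. Assembling:

R = [[1, 0.1782],
 [0.1782, 1]]


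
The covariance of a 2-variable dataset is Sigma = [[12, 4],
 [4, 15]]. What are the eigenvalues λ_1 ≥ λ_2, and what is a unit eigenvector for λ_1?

Step 1 — characteristic polynomial of 2×2 Sigma:
  det(Sigma - λI) = λ² - trace · λ + det = 0.
  trace = 12 + 15 = 27, det = 12·15 - (4)² = 164.
Step 2 — discriminant:
  Δ = trace² - 4·det = 729 - 656 = 73.
Step 3 — eigenvalues:
  λ = (trace ± √Δ)/2 = (27 ± 8.544)/2,
  λ_1 = 17.772,  λ_2 = 9.228.

Step 4 — unit eigenvector for λ_1: solve (Sigma - λ_1 I)v = 0. First row:
  (12 - 17.772)·v_x + (4)·v_y = 0, i.e. (-5.772)·v_x + (4)·v_y = 0,
  so v ∝ (b, λ_1 - a) = (4, 5.772) = u.
  ||u|| = √((4)² + (5.772)²) = √(49.316) ≈ 7.0225,
  v_1 = u/||u|| ≈ (0.5696, 0.8219) (||v_1|| = 1).

λ_1 = 17.772,  λ_2 = 9.228;  v_1 ≈ (0.5696, 0.8219)


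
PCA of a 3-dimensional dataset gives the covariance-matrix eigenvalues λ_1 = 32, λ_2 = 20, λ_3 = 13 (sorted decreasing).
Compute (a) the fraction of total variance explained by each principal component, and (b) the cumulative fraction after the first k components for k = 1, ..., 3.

Step 1 — total variance = trace(Sigma) = Σ λ_i = 32 + 20 + 13 = 65.

Step 2 — fraction explained by component i = λ_i / Σ λ:
  PC1: 32/65 = 0.4923
  PC2: 20/65 = 0.3077
  PC3: 13/65 = 0.2

Step 3 — cumulative fraction after k components = (λ_1 + ... + λ_k) / Σ λ:
  k = 1: 32/65 = 0.4923
  k = 2: (32 + 20)/65 = 52/65 = 0.8
  k = 3: (32 + 20 + 13)/65 = 65/65 = 1

Summary (fraction, with percent):

explained: PC1 0.4923 (49.23%), PC2 0.3077 (30.77%), PC3 0.2 (20%);  cumulative: 0.4923, 0.8, 1


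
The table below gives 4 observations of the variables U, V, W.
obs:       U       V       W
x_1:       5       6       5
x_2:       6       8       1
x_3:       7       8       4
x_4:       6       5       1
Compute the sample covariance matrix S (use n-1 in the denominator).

Step 1 — column means:
  mean(U) = (5 + 6 + 7 + 6) / 4 = 24/4 = 6
  mean(V) = (6 + 8 + 8 + 5) / 4 = 27/4 = 6.75
  mean(W) = (5 + 1 + 4 + 1) / 4 = 11/4 = 2.75

Step 2 — sample covariance S[i,j] = (1/(n-1)) · Σ_k (x_{k,i} - mean_i) · (x_{k,j} - mean_j), with n-1 = 3.
  S[U,U] = ((-1)·(-1) + (0)·(0) + (1)·(1) + (0)·(0)) / 3 = 2/3 = 0.6667
  S[U,V] = ((-1)·(-0.75) + (0)·(1.25) + (1)·(1.25) + (0)·(-1.75)) / 3 = 2/3 = 0.6667
  S[U,W] = ((-1)·(2.25) + (0)·(-1.75) + (1)·(1.25) + (0)·(-1.75)) / 3 = -1/3 = -0.3333
  S[V,V] = ((-0.75)·(-0.75) + (1.25)·(1.25) + (1.25)·(1.25) + (-1.75)·(-1.75)) / 3 = 6.75/3 = 2.25
  S[V,W] = ((-0.75)·(2.25) + (1.25)·(-1.75) + (1.25)·(1.25) + (-1.75)·(-1.75)) / 3 = 0.75/3 = 0.25
  S[W,W] = ((2.25)·(2.25) + (-1.75)·(-1.75) + (1.25)·(1.25) + (-1.75)·(-1.75)) / 3 = 12.75/3 = 4.25

S is symmetric (S[j,i] = S[i,j]). Assembling:

S = [[0.6667, 0.6667, -0.3333],
 [0.6667, 2.25, 0.25],
 [-0.3333, 0.25, 4.25]]
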